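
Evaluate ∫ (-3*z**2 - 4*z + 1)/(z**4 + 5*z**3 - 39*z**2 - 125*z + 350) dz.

-47*log(z - 5)/180 + 19*log(z - 2)/189 - 27*log(z + 5)/70 + 59*log(z + 7)/108 + C

Factor the denominator: (z - 5)*(z - 2)*(z + 5)*(z + 7).
Partial-fraction decomposition: 59/(108*(z + 7)) - 27/(70*(z + 5)) + 19/(189*(z - 2)) - 47/(180*(z - 5)).
Integrate each term: A/(z−a) contributes A·log|z−a|.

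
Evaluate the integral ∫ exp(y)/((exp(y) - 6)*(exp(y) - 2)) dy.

Let u = e^y, du = e^y dy.
The integral becomes ∫ du/((u-2)(u-6)); decompose into partial fractions.

log(exp(y) - 6)/4 - log(exp(y) - 2)/4 + C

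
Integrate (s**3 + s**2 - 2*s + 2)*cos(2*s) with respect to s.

s**3*sin(2*s)/2 + s**2*sin(2*s)/2 + 3*s**2*cos(2*s)/4 - 7*s*sin(2*s)/4 + s*cos(2*s)/2 + 3*sin(2*s)/4 - 7*cos(2*s)/8 + C

Use integration by parts with u = s**3 + s**2 - 2*s + 2, dv = cos(2*s) ds, so v = sin(2*s)/2.
Apply parts 3 times (tabular method): alternate signs, differentiate u down to 0, integrate dv up.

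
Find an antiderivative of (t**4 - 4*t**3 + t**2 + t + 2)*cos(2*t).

Use integration by parts with u = t**4 - 4*t**3 + t**2 + t + 2, dv = cos(2*t) dt, so v = sin(2*t)/2.
Apply parts 4 times (tabular method): alternate signs, differentiate u down to 0, integrate dv up.

t**4*sin(2*t)/2 - 2*t**3*sin(2*t) + t**3*cos(2*t) - t**2*sin(2*t) - 3*t**2*cos(2*t) + 7*t*sin(2*t)/2 - t*cos(2*t) + 3*sin(2*t)/2 + 7*cos(2*t)/4 + C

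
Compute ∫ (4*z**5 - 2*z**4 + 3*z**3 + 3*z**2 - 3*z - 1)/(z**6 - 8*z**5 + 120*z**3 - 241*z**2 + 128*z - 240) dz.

2921*log(z - 5)/117 - 3811*log(z - 4)/136 + 227*log(z - 3)/35 + 4741*log(z + 4)/8568 + 19*log(z**2 + 1)/2210 + atan(z)/65 + C

Factor the denominator: (z - 5)*(z - 4)*(z - 3)*(z + 4)*(z**2 + 1).
Partial-fraction decomposition: (19*z + 17)/(1105*(z**2 + 1)) + 4741/(8568*(z + 4)) + 227/(35*(z - 3)) - 3811/(136*(z - 4)) + 2921/(117*(z - 5)).
Integrate each term; A/(z−a) gives A·log|z−a|; the (Bz+D)/(z²+p²) term gives a log and an atan.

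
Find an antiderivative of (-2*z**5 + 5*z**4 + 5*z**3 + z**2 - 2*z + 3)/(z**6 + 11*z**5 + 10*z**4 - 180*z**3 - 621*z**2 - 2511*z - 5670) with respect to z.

Factor the denominator: (z - 5)*(z + 3)*(z + 6)*(z + 7)*(z**2 + 9).
Partial-fraction decomposition: 19*(23*z + 42)/(2610*(z**2 + 9)) - 21985/(1392*(z + 7)) + 7001/(495*(z + 6)) - 43/(96*(z + 3)) - 73/(1056*(z - 5)).
Integrate each term; A/(z−a) gives A·log|z−a|; the (Bz+D)/(z²+p²) term gives a log and an atan.

-73*log(z - 5)/1056 - 43*log(z + 3)/96 + 7001*log(z + 6)/495 - 21985*log(z + 7)/1392 + 437*log(z**2 + 9)/5220 + 133*atan(z/3)/1305 + C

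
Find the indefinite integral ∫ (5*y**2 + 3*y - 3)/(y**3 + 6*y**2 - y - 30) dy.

23*log(y - 2)/35 - 33*log(y + 3)/10 + 107*log(y + 5)/14 + C

Factor the denominator: (y - 2)*(y + 3)*(y + 5).
Partial-fraction decomposition: 107/(14*(y + 5)) - 33/(10*(y + 3)) + 23/(35*(y - 2)).
Integrate each term: A/(y−a) contributes A·log|y−a|.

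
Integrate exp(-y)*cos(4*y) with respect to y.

4*exp(-y)*sin(4*y)/17 - exp(-y)*cos(4*y)/17 + C

Let I denote the integral. Integrate by parts with u = cos(4*y), dv = exp(-y) dy, so v = -exp(-y): I = -exp(-y)*cos(4*y) − 4·∫ exp(-y)*sin(4*y) dy.
Apply parts again with u = sin(4*y), dv = exp(-y) dy: ∫ exp(-y)*sin(4*y) dy = -exp(-y)*sin(4*y) + 4·I. Substituting back brings back I: I = 4*exp(-y)*sin(4*y) - exp(-y)*cos(4*y) − 16·I.
Solving for I: (1 + 16)·I equals the remaining terms, so I = (1/17)·(4*exp(-y)*sin(4*y) - exp(-y)*cos(4*y)).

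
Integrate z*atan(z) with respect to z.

z**2*atan(z)/2 - z/2 + atan(z)/2 + C

Use integration by parts with u = arctan(z), dv = z dz.
Then du = 1/(z**2 + 1) dz.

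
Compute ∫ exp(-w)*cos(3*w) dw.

3*exp(-w)*sin(3*w)/10 - exp(-w)*cos(3*w)/10 + C

Let I denote the integral. Integrate by parts with u = cos(3*w), dv = exp(-w) dw, so v = -exp(-w): I = -exp(-w)*cos(3*w) − 3·∫ exp(-w)*sin(3*w) dw.
Apply parts again with u = sin(3*w), dv = exp(-w) dw: ∫ exp(-w)*sin(3*w) dw = -exp(-w)*sin(3*w) + 3·I. Substituting back brings back I: I = 3*exp(-w)*sin(3*w) - exp(-w)*cos(3*w) − 9·I.
Solving for I: (1 + 9)·I equals the remaining terms, so I = (1/10)·(3*exp(-w)*sin(3*w) - exp(-w)*cos(3*w)).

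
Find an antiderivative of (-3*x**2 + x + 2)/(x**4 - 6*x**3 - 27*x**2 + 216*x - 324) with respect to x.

Factor the denominator: (x - 6)*(x - 3)**2*(x + 6).
Partial-fraction decomposition: 28/(243*(x + 6)) + 197/(243*(x - 3)) + 22/(27*(x - 3)**2) - 25/(27*(x - 6)).
Integrate each term; A/(x−a) gives A·log|x−a|; A/(x−a)² gives −A/(x−a).

-25*log(x - 6)/27 + 197*log(x - 3)/243 + 28*log(x + 6)/243 - 22/(27*x - 81) + C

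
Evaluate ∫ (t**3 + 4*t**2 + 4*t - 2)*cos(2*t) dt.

t**3*sin(2*t)/2 + 2*t**2*sin(2*t) + 3*t**2*cos(2*t)/4 + 5*t*sin(2*t)/4 + 2*t*cos(2*t) - 2*sin(2*t) + 5*cos(2*t)/8 + C

Use integration by parts with u = t**3 + 4*t**2 + 4*t - 2, dv = cos(2*t) dt, so v = sin(2*t)/2.
Apply parts 3 times (tabular method): alternate signs, differentiate u down to 0, integrate dv up.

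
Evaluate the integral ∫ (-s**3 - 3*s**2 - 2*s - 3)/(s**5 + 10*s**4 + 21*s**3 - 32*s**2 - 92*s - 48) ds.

Factor the denominator: (s - 2)*(s + 1)**2*(s + 4)*(s + 6).
Partial-fraction decomposition: 117/(400*(s + 6)) - 7/(36*(s + 4)) - 8/(225*(s + 1)) + 1/(15*(s + 1)**2) - 1/(16*(s - 2)).
Integrate each term; A/(s−a) gives A·log|s−a|; A/(s−a)² gives −A/(s−a).

-log(s - 2)/16 - 8*log(s + 1)/225 - 7*log(s + 4)/36 + 117*log(s + 6)/400 - 1/(15*s + 15) + C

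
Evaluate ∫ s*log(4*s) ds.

s**2*(log(s) + 2*log(2))/2 - s**2/4 + C

Use integration by parts with u = log(4*s), dv = s ds.
Then du = 1/s ds and v = s**2/2.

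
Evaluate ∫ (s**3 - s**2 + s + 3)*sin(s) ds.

Use integration by parts with u = s**3 - s**2 + s + 3, dv = sin(s) ds, so v = -cos(s).
Apply parts 3 times (tabular method): alternate signs, differentiate u down to 0, integrate dv up.

-s**3*cos(s) + 3*s**2*sin(s) + s**2*cos(s) - 2*s*sin(s) + 5*s*cos(s) - 5*sin(s) - 5*cos(s) + C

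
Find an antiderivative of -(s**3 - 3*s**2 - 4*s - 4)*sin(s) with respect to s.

s**3*cos(s) - 3*s**2*sin(s) - 3*s**2*cos(s) + 6*s*sin(s) - 10*s*cos(s) + 10*sin(s) + 2*cos(s) + C

Use integration by parts with u = s**3 - 3*s**2 - 4*s - 4, dv = -sin(s) ds, so v = cos(s).
Apply parts 3 times (tabular method): alternate signs, differentiate u down to 0, integrate dv up.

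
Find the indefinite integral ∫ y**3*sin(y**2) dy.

Let u = y², du = 2y dy; rewrite as (1/2)∫ u^1·sin(1u) du.
Now integrate by parts 1 time.

-y**2*cos(y**2)/2 + sin(y**2)/2 + C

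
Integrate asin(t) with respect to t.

Use integration by parts with u = arcsin(t), dv = dt.
Then du = 1/sqrt(-t**2 + 1) dt.

t*asin(t) + sqrt(-t**2 + 1) + C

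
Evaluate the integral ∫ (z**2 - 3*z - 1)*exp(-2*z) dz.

Use integration by parts with u = z**2 - 3*z - 1, dv = exp(-2*z) dz, so v = -exp(-2*z)/2.
Apply parts 2 times (tabular method): alternate signs, differentiate u down to 0, integrate dv up.

(-z**2 + 2*z + 2)*exp(-2*z)/2 + C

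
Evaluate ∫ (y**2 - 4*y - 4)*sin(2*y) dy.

-y**2*cos(2*y)/2 + y*sin(2*y)/2 + 2*y*cos(2*y) - sin(2*y) + 9*cos(2*y)/4 + C

Use integration by parts with u = y**2 - 4*y - 4, dv = sin(2*y) dy, so v = -cos(2*y)/2.
Apply parts 2 times (tabular method): alternate signs, differentiate u down to 0, integrate dv up.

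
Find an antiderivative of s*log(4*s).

s**2*(log(s) + 2*log(2))/2 - s**2/4 + C

Use integration by parts with u = log(4*s), dv = s ds.
Then du = 1/s ds and v = s**2/2.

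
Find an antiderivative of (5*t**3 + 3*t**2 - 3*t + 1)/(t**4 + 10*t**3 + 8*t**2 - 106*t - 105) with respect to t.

Factor the denominator: (t - 3)*(t + 1)*(t + 5)*(t + 7).
Partial-fraction decomposition: 773/(60*(t + 7)) - 267/(32*(t + 5)) - 1/(48*(t + 1)) + 77/(160*(t - 3)).
Integrate each term: A/(t−a) contributes A·log|t−a|.

77*log(t - 3)/160 - log(t + 1)/48 - 267*log(t + 5)/32 + 773*log(t + 7)/60 + C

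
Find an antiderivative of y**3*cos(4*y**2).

y**2*sin(4*y**2)/8 + cos(4*y**2)/32 + C

Let u = y², du = 2y dy; rewrite as (1/2)∫ u^1·cos(4u) du.
Now integrate by parts 1 time.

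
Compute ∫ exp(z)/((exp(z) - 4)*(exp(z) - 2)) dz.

log(exp(z) - 4)/2 - log(exp(z) - 2)/2 + C

Let u = e^z, du = e^z dz.
The integral becomes ∫ du/((u-4)(u-2)); decompose into partial fractions.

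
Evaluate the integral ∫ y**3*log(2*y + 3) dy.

y**4*log(2*y + 3)/4 - y**4/16 + y**3/8 - 9*y**2/32 + 27*y/32 - 81*log(2*y + 3)/64 + C

Use integration by parts with u = log(2*y + 3), dv = y**3 dy.
Then du = 2/(2*y + 3) dy and v = y**4/4.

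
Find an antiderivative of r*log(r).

r**2*log(r)/2 - r**2/4 + C

Use integration by parts with u = log(r), dv = r dr.
Then du = 1/r dr and v = r**2/2.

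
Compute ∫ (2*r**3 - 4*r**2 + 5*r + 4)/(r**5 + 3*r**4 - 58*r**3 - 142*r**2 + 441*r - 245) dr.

529*log(r - 7)/6048 - 17*log(r - 1)/2304 + 371*log(r + 5)/864 - 913*log(r + 7)/1792 + 7/(288*r - 288) + C

Factor the denominator: (r - 7)*(r - 1)**2*(r + 5)*(r + 7).
Partial-fraction decomposition: -913/(1792*(r + 7)) + 371/(864*(r + 5)) - 17/(2304*(r - 1)) - 7/(288*(r - 1)**2) + 529/(6048*(r - 7)).
Integrate each term; A/(r−a) gives A·log|r−a|; A/(r−a)² gives −A/(r−a).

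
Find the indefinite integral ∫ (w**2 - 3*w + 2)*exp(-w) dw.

(-w**2 + w - 1)*exp(-w) + C

Use integration by parts with u = w**2 - 3*w + 2, dv = exp(-w) dw, so v = -exp(-w).
Apply parts 2 times (tabular method): alternate signs, differentiate u down to 0, integrate dv up.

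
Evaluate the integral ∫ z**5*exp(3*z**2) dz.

Let u = z², du = 2z dz; rewrite as (1/2)∫ u^2·exp(3u) du.
Now integrate by parts 2 times.

(9*z**4 - 6*z**2 + 2)*exp(3*z**2)/54 + C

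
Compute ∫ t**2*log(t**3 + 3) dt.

t**3*log(t**3 + 3)/3 - t**3/3 + log(t**3 + 3) + C

Let u = t**3 + 3, so du = (3*t**2) dt.
The integral becomes (1/3)·∫ log(u) du; integrate by parts with u′=log(u), dv′=du.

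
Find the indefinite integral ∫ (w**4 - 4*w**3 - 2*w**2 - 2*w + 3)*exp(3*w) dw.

(27*w**4 - 144*w**3 + 90*w**2 - 114*w + 119)*exp(3*w)/81 + C

Use integration by parts with u = w**4 - 4*w**3 - 2*w**2 - 2*w + 3, dv = exp(3*w) dw, so v = exp(3*w)/3.
Apply parts 4 times (tabular method): alternate signs, differentiate u down to 0, integrate dv up.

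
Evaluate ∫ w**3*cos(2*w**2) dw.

Let u = w², du = 2w dw; rewrite as (1/2)∫ u^1·cos(2u) du.
Now integrate by parts 1 time.

w**2*sin(2*w**2)/4 + cos(2*w**2)/8 + C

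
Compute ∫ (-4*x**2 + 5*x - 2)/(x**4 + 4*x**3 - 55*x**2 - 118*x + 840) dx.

-7*log(x - 5)/12 + 23*log(x - 4)/55 - 8*log(x + 6)/5 + 233*log(x + 7)/132 + C

Factor the denominator: (x - 5)*(x - 4)*(x + 6)*(x + 7).
Partial-fraction decomposition: 233/(132*(x + 7)) - 8/(5*(x + 6)) + 23/(55*(x - 4)) - 7/(12*(x - 5)).
Integrate each term: A/(x−a) contributes A·log|x−a|.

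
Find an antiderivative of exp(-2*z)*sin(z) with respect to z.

Let I denote the integral. Integrate by parts with u = sin(z), dv = exp(-2*z) dz, so v = -exp(-2*z)/2: I = -exp(-2*z)*sin(z)/2 + (1/2)·∫ exp(-2*z)*cos(z) dz.
Apply parts again with u = cos(z), dv = exp(-2*z) dz: ∫ exp(-2*z)*cos(z) dz = -exp(-2*z)*cos(z)/2 − (1/2)·I. Substituting back brings back I: I = -exp(-2*z)*sin(z)/2 - exp(-2*z)*cos(z)/4 − (1/4)·I.
Solving for I: (1 + 1/4)·I equals the remaining terms, so I = (4/5)·(-exp(-2*z)*sin(z)/2 - exp(-2*z)*cos(z)/4).

-2*exp(-2*z)*sin(z)/5 - exp(-2*z)*cos(z)/5 + C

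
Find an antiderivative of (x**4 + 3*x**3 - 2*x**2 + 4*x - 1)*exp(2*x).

(4*x**4 + 4*x**3 - 14*x**2 + 30*x - 19)*exp(2*x)/8 + C

Use integration by parts with u = x**4 + 3*x**3 - 2*x**2 + 4*x - 1, dv = exp(2*x) dx, so v = exp(2*x)/2.
Apply parts 4 times (tabular method): alternate signs, differentiate u down to 0, integrate dv up.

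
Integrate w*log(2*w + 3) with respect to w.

Use integration by parts with u = log(2*w + 3), dv = w dw.
Then du = 2/(2*w + 3) dw and v = w**2/2.

w**2*log(2*w + 3)/2 - w**2/4 + 3*w/4 - 9*log(2*w + 3)/8 + C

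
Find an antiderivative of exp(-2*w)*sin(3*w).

Let I denote the integral. Integrate by parts with u = sin(3*w), dv = exp(-2*w) dw, so v = -exp(-2*w)/2: I = -exp(-2*w)*sin(3*w)/2 + (3/2)·∫ exp(-2*w)*cos(3*w) dw.
Apply parts again with u = cos(3*w), dv = exp(-2*w) dw: ∫ exp(-2*w)*cos(3*w) dw = -exp(-2*w)*cos(3*w)/2 − (3/2)·I. Substituting back brings back I: I = -exp(-2*w)*sin(3*w)/2 - 3*exp(-2*w)*cos(3*w)/4 − (9/4)·I.
Solving for I: (1 + 9/4)·I equals the remaining terms, so I = (4/13)·(-exp(-2*w)*sin(3*w)/2 - 3*exp(-2*w)*cos(3*w)/4).

-2*exp(-2*w)*sin(3*w)/13 - 3*exp(-2*w)*cos(3*w)/13 + C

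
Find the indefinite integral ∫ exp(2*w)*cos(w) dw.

exp(2*w)*sin(w)/5 + 2*exp(2*w)*cos(w)/5 + C

Let I denote the integral. Integrate by parts with u = cos(w), dv = exp(2*w) dw, so v = exp(2*w)/2: I = exp(2*w)*cos(w)/2 + (1/2)·∫ exp(2*w)*sin(w) dw.
Apply parts again with u = sin(w), dv = exp(2*w) dw: ∫ exp(2*w)*sin(w) dw = exp(2*w)*sin(w)/2 − (1/2)·I. Substituting back brings back I: I = exp(2*w)*sin(w)/4 + exp(2*w)*cos(w)/2 − (1/4)·I.
Solving for I: (1 + 1/4)·I equals the remaining terms, so I = (4/5)·(exp(2*w)*sin(w)/4 + exp(2*w)*cos(w)/2).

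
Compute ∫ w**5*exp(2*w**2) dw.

Let u = w², du = 2w dw; rewrite as (1/2)∫ u^2·exp(2u) du.
Now integrate by parts 2 times.

(2*w**4 - 2*w**2 + 1)*exp(2*w**2)/8 + C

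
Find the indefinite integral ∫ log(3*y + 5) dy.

y*log(3*y + 5) - y + 5*log(3*y + 5)/3 + C

Use integration by parts with u = log(3*y + 5), dv = dy.
Then du = 3/(3*y + 5) dy and v = y.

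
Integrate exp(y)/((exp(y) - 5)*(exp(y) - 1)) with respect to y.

log(exp(y) - 5)/4 - log(exp(y) - 1)/4 + C

Let u = e^y, du = e^y dy.
The integral becomes ∫ du/((u-5)(u-1)); decompose into partial fractions.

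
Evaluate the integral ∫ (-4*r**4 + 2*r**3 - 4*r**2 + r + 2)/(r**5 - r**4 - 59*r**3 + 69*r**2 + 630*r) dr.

log(r)/315 - 188*log(r - 6)/27 + 781*log(r - 5)/160 + 415*log(r + 3)/864 - 269*log(r + 7)/112 + C

Factor the denominator: r*(r - 6)*(r - 5)*(r + 3)*(r + 7).
Partial-fraction decomposition: -269/(112*(r + 7)) + 415/(864*(r + 3)) + 781/(160*(r - 5)) - 188/(27*(r - 6)) + 1/(315*r).
Integrate each term: A/(r−a) contributes A·log|r−a|.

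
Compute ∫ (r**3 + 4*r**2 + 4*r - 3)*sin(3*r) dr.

Use integration by parts with u = r**3 + 4*r**2 + 4*r - 3, dv = sin(3*r) dr, so v = -cos(3*r)/3.
Apply parts 3 times (tabular method): alternate signs, differentiate u down to 0, integrate dv up.

-r**3*cos(3*r)/3 + r**2*sin(3*r)/3 - 4*r**2*cos(3*r)/3 + 8*r*sin(3*r)/9 - 10*r*cos(3*r)/9 + 10*sin(3*r)/27 + 35*cos(3*r)/27 + C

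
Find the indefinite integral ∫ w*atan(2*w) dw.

w**2*atan(2*w)/2 - w/4 + atan(2*w)/8 + C

Use integration by parts with u = arctan(2*w), dv = w dw.
Then du = 2/(4*w**2 + 1) dw.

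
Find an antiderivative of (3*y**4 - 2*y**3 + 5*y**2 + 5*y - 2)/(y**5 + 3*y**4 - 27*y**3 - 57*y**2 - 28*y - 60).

1773*log(y - 5)/2002 - 18*log(y + 2)/35 + 1117*log(y + 6)/407 - 557*log(y**2 + 1)/9620 + 49*atan(y)/4810 + C

Factor the denominator: (y - 5)*(y + 2)*(y + 6)*(y**2 + 1).
Partial-fraction decomposition: -(557*y - 49)/(4810*(y**2 + 1)) + 1117/(407*(y + 6)) - 18/(35*(y + 2)) + 1773/(2002*(y - 5)).
Integrate each term; A/(y−a) gives A·log|y−a|; the (By+D)/(y²+p²) term gives a log and an atan.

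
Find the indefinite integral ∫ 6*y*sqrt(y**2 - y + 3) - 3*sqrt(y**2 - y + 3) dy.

2*(y**2 - y + 3)**(3/2) + C

Let u = y**2 - y + 3, so du = (2*y - 1) dy.
Rewriting, the integral becomes 3·∫ √u du = 3·(2/3)u^(3/2).
Substituting back, u = y**2 - y + 3.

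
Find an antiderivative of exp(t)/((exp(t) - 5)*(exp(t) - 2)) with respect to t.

Let u = e^t, du = e^t dt.
The integral becomes ∫ du/((u-2)(u-5)); decompose into partial fractions.

log(exp(t) - 5)/3 - log(exp(t) - 2)/3 + C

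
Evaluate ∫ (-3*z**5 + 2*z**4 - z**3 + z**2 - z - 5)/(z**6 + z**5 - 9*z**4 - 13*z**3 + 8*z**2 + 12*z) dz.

-5*log(z)/12 - 593*log(z - 3)/600 + 7*log(z - 1)/36 - 3*log(z + 1)/8 - 1273*log(z + 2)/900 - 137/(30*z + 60) + C

Factor the denominator: z*(z - 3)*(z - 1)*(z + 1)*(z + 2)**2.
Partial-fraction decomposition: -1273/(900*(z + 2)) + 137/(30*(z + 2)**2) - 3/(8*(z + 1)) + 7/(36*(z - 1)) - 593/(600*(z - 3)) - 5/(12*z).
Integrate each term; A/(z−a) gives A·log|z−a|; A/(z−a)² gives −A/(z−a).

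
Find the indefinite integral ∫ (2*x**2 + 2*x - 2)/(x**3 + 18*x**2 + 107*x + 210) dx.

Factor the denominator: (x + 5)*(x + 6)*(x + 7).
Partial-fraction decomposition: 41/(x + 7) - 58/(x + 6) + 19/(x + 5).
Integrate each term: A/(x−a) contributes A·log|x−a|.

19*log(x + 5) - 58*log(x + 6) + 41*log(x + 7) + C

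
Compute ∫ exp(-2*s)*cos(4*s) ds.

exp(-2*s)*sin(4*s)/5 - exp(-2*s)*cos(4*s)/10 + C

Let I denote the integral. Integrate by parts with u = cos(4*s), dv = exp(-2*s) ds, so v = -exp(-2*s)/2: I = -exp(-2*s)*cos(4*s)/2 − 2·∫ exp(-2*s)*sin(4*s) ds.
Apply parts again with u = sin(4*s), dv = exp(-2*s) ds: ∫ exp(-2*s)*sin(4*s) ds = -exp(-2*s)*sin(4*s)/2 + 2·I. Substituting back brings back I: I = exp(-2*s)*sin(4*s) - exp(-2*s)*cos(4*s)/2 − 4·I.
Solving for I: (1 + 4)·I equals the remaining terms, so I = (1/5)·(exp(-2*s)*sin(4*s) - exp(-2*s)*cos(4*s)/2).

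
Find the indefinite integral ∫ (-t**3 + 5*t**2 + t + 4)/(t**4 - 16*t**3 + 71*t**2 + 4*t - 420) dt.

Factor the denominator: (t - 7)*(t - 6)*(t - 5)*(t + 2).
Partial-fraction decomposition: -5/(84*(t + 2)) + 9/(14*(t - 5)) + 13/(4*(t - 6)) - 29/(6*(t - 7)).
Integrate each term: A/(t−a) contributes A·log|t−a|.

-29*log(t - 7)/6 + 13*log(t - 6)/4 + 9*log(t - 5)/14 - 5*log(t + 2)/84 + C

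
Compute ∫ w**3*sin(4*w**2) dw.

Let u = w², du = 2w dw; rewrite as (1/2)∫ u^1·sin(4u) du.
Now integrate by parts 1 time.

-w**2*cos(4*w**2)/8 + sin(4*w**2)/32 + C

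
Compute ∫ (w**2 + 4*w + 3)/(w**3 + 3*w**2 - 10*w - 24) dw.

Factor the denominator: (w - 3)*(w + 2)*(w + 4).
Partial-fraction decomposition: 3/(14*(w + 4)) + 1/(10*(w + 2)) + 24/(35*(w - 3)).
Integrate each term: A/(w−a) contributes A·log|w−a|.

24*log(w - 3)/35 + log(w + 2)/10 + 3*log(w + 4)/14 + C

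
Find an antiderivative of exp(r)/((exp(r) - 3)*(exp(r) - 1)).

Let u = e^r, du = e^r dr.
The integral becomes ∫ du/((u-3)(u-1)); decompose into partial fractions.

log(exp(r) - 3)/2 - log(exp(r) - 1)/2 + C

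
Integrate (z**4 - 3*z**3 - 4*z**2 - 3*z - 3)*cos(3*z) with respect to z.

Use integration by parts with u = z**4 - 3*z**3 - 4*z**2 - 3*z - 3, dv = cos(3*z) dz, so v = sin(3*z)/3.
Apply parts 4 times (tabular method): alternate signs, differentiate u down to 0, integrate dv up.

z**4*sin(3*z)/3 - z**3*sin(3*z) + 4*z**3*cos(3*z)/9 - 16*z**2*sin(3*z)/9 - z**2*cos(3*z) - z*sin(3*z)/3 - 32*z*cos(3*z)/27 - 49*sin(3*z)/81 - cos(3*z)/9 + C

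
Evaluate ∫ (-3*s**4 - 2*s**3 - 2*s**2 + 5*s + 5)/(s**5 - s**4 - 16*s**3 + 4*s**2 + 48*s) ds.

Factor the denominator: s*(s - 4)*(s - 2)*(s + 2)*(s + 3).
Partial-fraction decomposition: -31/(15*(s + 3)) + 15/(16*(s + 2)) + 57/(80*(s - 2)) - 43/(16*(s - 4)) + 5/(48*s).
Integrate each term: A/(s−a) contributes A·log|s−a|.

5*log(s)/48 - 43*log(s - 4)/16 + 57*log(s - 2)/80 + 15*log(s + 2)/16 - 31*log(s + 3)/15 + C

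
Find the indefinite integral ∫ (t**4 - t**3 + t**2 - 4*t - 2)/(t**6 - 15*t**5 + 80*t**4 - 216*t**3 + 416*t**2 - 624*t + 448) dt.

2077*log(t - 7)/3975 - 19*log(t - 4)/24 + 51*log(t - 2)/200 + 3*log(t**2 + 4)/424 - 11*atan(t/2)/848 - 1/(40*t - 80) + C

Factor the denominator: (t - 7)*(t - 4)*(t - 2)**2*(t**2 + 4).
Partial-fraction decomposition: (6*t - 11)/(424*(t**2 + 4)) + 51/(200*(t - 2)) + 1/(40*(t - 2)**2) - 19/(24*(t - 4)) + 2077/(3975*(t - 7)).
Integrate each term; A/(t−a) gives A·log|t−a|; the (Bt+D)/(t²+p²) term gives a log and an atan.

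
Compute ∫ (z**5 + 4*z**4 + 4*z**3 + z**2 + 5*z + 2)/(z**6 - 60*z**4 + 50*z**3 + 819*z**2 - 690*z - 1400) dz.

Factor the denominator: (z - 5)**2*(z - 2)*(z + 1)*(z + 4)*(z + 7).
Partial-fraction decomposition: 317/(864*(z + 7)) - 43/(729*(z + 4)) + 1/(648*(z + 1)) + 8/(81*(z - 2)) + 13805/(23328*(z - 5)) + 2059/(648*(z - 5)**2).
Integrate each term; A/(z−a) gives A·log|z−a|; A/(z−a)² gives −A/(z−a).

13805*log(z - 5)/23328 + 8*log(z - 2)/81 + log(z + 1)/648 - 43*log(z + 4)/729 + 317*log(z + 7)/864 - 2059/(648*z - 3240) + C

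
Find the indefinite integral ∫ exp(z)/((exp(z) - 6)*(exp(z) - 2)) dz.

Let u = e^z, du = e^z dz.
The integral becomes ∫ du/((u-6)(u-2)); decompose into partial fractions.

log(exp(z) - 6)/4 - log(exp(z) - 2)/4 + C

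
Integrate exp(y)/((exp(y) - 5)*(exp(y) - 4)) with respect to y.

Let u = e^y, du = e^y dy.
The integral becomes ∫ du/((u-4)(u-5)); decompose into partial fractions.

log(exp(y) - 5) - log(exp(y) - 4) + C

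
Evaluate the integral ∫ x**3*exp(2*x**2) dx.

Let u = x², du = 2x dx; rewrite as (1/2)∫ u^1·exp(2u) du.
Now integrate by parts 1 time.

(2*x**2 - 1)*exp(2*x**2)/8 + C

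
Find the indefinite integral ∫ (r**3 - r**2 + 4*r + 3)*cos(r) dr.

r**3*sin(r) - r**2*sin(r) + 3*r**2*cos(r) - 2*r*sin(r) - 2*r*cos(r) + 5*sin(r) - 2*cos(r) + C

Use integration by parts with u = r**3 - r**2 + 4*r + 3, dv = cos(r) dr, so v = sin(r).
Apply parts 3 times (tabular method): alternate signs, differentiate u down to 0, integrate dv up.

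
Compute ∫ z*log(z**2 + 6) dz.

Let u = z**2 + 6, so du = (2*z) dz.
The integral becomes (1/2)·∫ log(u) du; integrate by parts with u′=log(u), dv′=du.

z**2*log(z**2 + 6)/2 - z**2/2 + 3*log(z**2 + 6) + C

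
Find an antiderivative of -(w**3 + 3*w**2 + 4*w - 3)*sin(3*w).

Use integration by parts with u = w**3 + 3*w**2 + 4*w - 3, dv = -sin(3*w) dw, so v = cos(3*w)/3.
Apply parts 3 times (tabular method): alternate signs, differentiate u down to 0, integrate dv up.

w**3*cos(3*w)/3 - w**2*sin(3*w)/3 + w**2*cos(3*w) - 2*w*sin(3*w)/3 + 10*w*cos(3*w)/9 - 10*sin(3*w)/27 - 11*cos(3*w)/9 + C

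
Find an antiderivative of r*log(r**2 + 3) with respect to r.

Let u = r**2 + 3, so du = (2*r) dr.
The integral becomes (1/2)·∫ log(u) du; integrate by parts with u′=log(u), dv′=du.

r**2*log(r**2 + 3)/2 - r**2/2 + 3*log(r**2 + 3)/2 + C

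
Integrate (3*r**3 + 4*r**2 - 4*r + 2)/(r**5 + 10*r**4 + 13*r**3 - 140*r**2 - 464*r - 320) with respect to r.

Factor the denominator: (r - 4)*(r + 1)*(r + 4)**2*(r + 5).
Partial-fraction decomposition: -253/(36*(r + 5)) + 2011/(288*(r + 4)) - 55/(12*(r + 4)**2) - 7/(180*(r + 1)) + 121/(1440*(r - 4)).
Integrate each term; A/(r−a) gives A·log|r−a|; A/(r−a)² gives −A/(r−a).

121*log(r - 4)/1440 - 7*log(r + 1)/180 + 2011*log(r + 4)/288 - 253*log(r + 5)/36 + 55/(12*r + 48) + C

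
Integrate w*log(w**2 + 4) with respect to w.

w**2*log(w**2 + 4)/2 - w**2/2 + 2*log(w**2 + 4) + C

Let u = w**2 + 4, so du = (2*w) dw.
The integral becomes (1/2)·∫ log(u) du; integrate by parts with u′=log(u), dv′=du.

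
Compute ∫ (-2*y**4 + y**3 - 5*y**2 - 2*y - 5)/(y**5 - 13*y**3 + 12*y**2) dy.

Factor the denominator: y**2*(y - 3)*(y - 1)*(y + 4).
Partial-fraction decomposition: -653/(560*(y + 4)) + 13/(10*(y - 1)) - 191/(126*(y - 3)) - 89/(144*y) - 5/(12*y**2).
Integrate each term; A/(y−a) gives A·log|y−a|; A/(y−a)² gives −A/(y−a).

-89*log(y)/144 - 191*log(y - 3)/126 + 13*log(y - 1)/10 - 653*log(y + 4)/560 + 5/(12*y) + C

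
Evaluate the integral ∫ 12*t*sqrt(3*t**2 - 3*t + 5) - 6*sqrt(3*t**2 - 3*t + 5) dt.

4*(3*t**2 - 3*t + 5)**(3/2)/3 + C

Let u = 3*t**2 - 3*t + 5, so du = (6*t - 3) dt.
Rewriting, the integral becomes 2·∫ √u du = 2·(2/3)u^(3/2).
Substituting back, u = 3*t**2 - 3*t + 5.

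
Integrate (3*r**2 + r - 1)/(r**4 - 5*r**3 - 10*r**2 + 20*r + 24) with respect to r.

113*log(r - 6)/224 - 13*log(r - 2)/48 + log(r + 1)/21 - 9*log(r + 2)/32 + C

Factor the denominator: (r - 6)*(r - 2)*(r + 1)*(r + 2).
Partial-fraction decomposition: -9/(32*(r + 2)) + 1/(21*(r + 1)) - 13/(48*(r - 2)) + 113/(224*(r - 6)).
Integrate each term: A/(r−a) contributes A·log|r−a|.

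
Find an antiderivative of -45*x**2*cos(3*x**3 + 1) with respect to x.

-5*sin(3*x**3 + 1) + C

Let u = 3*x**3 + 1, so du = (9*x**2) dx.
Rewriting, the integral becomes -5·∫ cos(u) du = -5·sin(u).
Substituting back, u = 3*x**3 + 1.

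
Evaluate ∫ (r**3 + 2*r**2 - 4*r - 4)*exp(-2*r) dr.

Use integration by parts with u = r**3 + 2*r**2 - 4*r - 4, dv = exp(-2*r) dr, so v = -exp(-2*r)/2.
Apply parts 3 times (tabular method): alternate signs, differentiate u down to 0, integrate dv up.

(-4*r**3 - 14*r**2 + 2*r + 17)*exp(-2*r)/8 + C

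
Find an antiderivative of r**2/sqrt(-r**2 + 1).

-r*sqrt(-r**2 + 1)/2 + asin(r)/2 + C

Substitute r = sin(θ), so dr = cos(θ) dθ and the radical becomes sqrt(-r**2 + 1) = cos(θ) by the Pythagorean identity.
Integrate the resulting trig expression in θ, then back-substitute θ = asin(r), sin(θ) = r, cos(θ) = sqrt(-r**2 + 1) (absorbing any constant into C).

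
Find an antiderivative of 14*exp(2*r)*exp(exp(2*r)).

7*exp(exp(2*r)) + C

Let u = exp(2*r), so du = (2*exp(2*r)) dr.
Rewriting, the integral becomes 7·∫ e^u du = 7·e^u.
Substituting back, u = exp(2*r).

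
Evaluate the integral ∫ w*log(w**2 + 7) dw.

w**2*log(w**2 + 7)/2 - w**2/2 + 7*log(w**2 + 7)/2 + C

Let u = w**2 + 7, so du = (2*w) dw.
The integral becomes (1/2)·∫ log(u) du; integrate by parts with u′=log(u), dv′=du.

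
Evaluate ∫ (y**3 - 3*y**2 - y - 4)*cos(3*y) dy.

y**3*sin(3*y)/3 - y**2*sin(3*y) + y**2*cos(3*y)/3 - 5*y*sin(3*y)/9 - 2*y*cos(3*y)/3 - 10*sin(3*y)/9 - 5*cos(3*y)/27 + C

Use integration by parts with u = y**3 - 3*y**2 - y - 4, dv = cos(3*y) dy, so v = sin(3*y)/3.
Apply parts 3 times (tabular method): alternate signs, differentiate u down to 0, integrate dv up.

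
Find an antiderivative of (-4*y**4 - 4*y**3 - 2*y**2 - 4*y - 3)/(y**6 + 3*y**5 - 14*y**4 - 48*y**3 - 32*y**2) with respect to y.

-log(y)/64 - 1331*log(y - 4)/3840 + log(y + 1)/15 - 35*log(y + 2)/48 + 787*log(y + 4)/768 - 3/(32*y) + C

Factor the denominator: y**2*(y - 4)*(y + 1)*(y + 2)*(y + 4).
Partial-fraction decomposition: 787/(768*(y + 4)) - 35/(48*(y + 2)) + 1/(15*(y + 1)) - 1331/(3840*(y - 4)) - 1/(64*y) + 3/(32*y**2).
Integrate each term; A/(y−a) gives A·log|y−a|; A/(y−a)² gives −A/(y−a).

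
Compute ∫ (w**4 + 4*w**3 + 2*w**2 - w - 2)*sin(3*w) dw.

Use integration by parts with u = w**4 + 4*w**3 + 2*w**2 - w - 2, dv = sin(3*w) dw, so v = -cos(3*w)/3.
Apply parts 4 times (tabular method): alternate signs, differentiate u down to 0, integrate dv up.

-w**4*cos(3*w)/3 + 4*w**3*sin(3*w)/9 - 4*w**3*cos(3*w)/3 + 4*w**2*sin(3*w)/3 - 2*w**2*cos(3*w)/9 + 4*w*sin(3*w)/27 + 11*w*cos(3*w)/9 - 11*sin(3*w)/27 + 58*cos(3*w)/81 + C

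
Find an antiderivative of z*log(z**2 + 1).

z**2*log(z**2 + 1)/2 - z**2/2 + log(z**2 + 1)/2 + C

Let u = z**2 + 1, so du = (2*z) dz.
The integral becomes (1/2)·∫ log(u) du; integrate by parts with u′=log(u), dv′=du.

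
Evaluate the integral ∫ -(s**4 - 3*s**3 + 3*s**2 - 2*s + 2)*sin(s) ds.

Use integration by parts with u = s**4 - 3*s**3 + 3*s**2 - 2*s + 2, dv = -sin(s) ds, so v = cos(s).
Apply parts 4 times (tabular method): alternate signs, differentiate u down to 0, integrate dv up.

s**4*cos(s) - 4*s**3*sin(s) - 3*s**3*cos(s) + 9*s**2*sin(s) - 9*s**2*cos(s) + 18*s*sin(s) + 16*s*cos(s) - 16*sin(s) + 20*cos(s) + C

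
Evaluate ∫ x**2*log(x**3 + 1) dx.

x**3*log(x**3 + 1)/3 - x**3/3 + log(x**3 + 1)/3 + C

Let u = x**3 + 1, so du = (3*x**2) dx.
The integral becomes (1/3)·∫ log(u) du; integrate by parts with u′=log(u), dv′=du.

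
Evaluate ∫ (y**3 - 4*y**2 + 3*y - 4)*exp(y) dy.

Use integration by parts with u = y**3 - 4*y**2 + 3*y - 4, dv = exp(y) dy, so v = exp(y).
Apply parts 3 times (tabular method): alternate signs, differentiate u down to 0, integrate dv up.

(y**3 - 7*y**2 + 17*y - 21)*exp(y) + C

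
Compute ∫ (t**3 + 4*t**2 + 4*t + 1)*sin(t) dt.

Use integration by parts with u = t**3 + 4*t**2 + 4*t + 1, dv = sin(t) dt, so v = -cos(t).
Apply parts 3 times (tabular method): alternate signs, differentiate u down to 0, integrate dv up.

-t**3*cos(t) + 3*t**2*sin(t) - 4*t**2*cos(t) + 8*t*sin(t) + 2*t*cos(t) - 2*sin(t) + 7*cos(t) + C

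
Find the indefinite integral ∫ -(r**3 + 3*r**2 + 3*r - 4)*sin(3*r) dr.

Use integration by parts with u = r**3 + 3*r**2 + 3*r - 4, dv = -sin(3*r) dr, so v = cos(3*r)/3.
Apply parts 3 times (tabular method): alternate signs, differentiate u down to 0, integrate dv up.

r**3*cos(3*r)/3 - r**2*sin(3*r)/3 + r**2*cos(3*r) - 2*r*sin(3*r)/3 + 7*r*cos(3*r)/9 - 7*sin(3*r)/27 - 14*cos(3*r)/9 + C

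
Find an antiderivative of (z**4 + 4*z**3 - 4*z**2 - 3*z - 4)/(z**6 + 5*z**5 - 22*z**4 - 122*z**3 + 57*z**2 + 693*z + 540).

48*log(z - 4)/245 - 35*log(z - 3)/288 - log(z + 1)/40 - 8*log(z + 3)/441 - log(z + 5)/32 - 29/(84*z + 252) + C

Factor the denominator: (z - 4)*(z - 3)*(z + 1)*(z + 3)**2*(z + 5).
Partial-fraction decomposition: -1/(32*(z + 5)) - 8/(441*(z + 3)) + 29/(84*(z + 3)**2) - 1/(40*(z + 1)) - 35/(288*(z - 3)) + 48/(245*(z - 4)).
Integrate each term; A/(z−a) gives A·log|z−a|; A/(z−a)² gives −A/(z−a).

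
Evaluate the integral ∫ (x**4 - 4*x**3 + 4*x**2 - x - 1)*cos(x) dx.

Use integration by parts with u = x**4 - 4*x**3 + 4*x**2 - x - 1, dv = cos(x) dx, so v = sin(x).
Apply parts 4 times (tabular method): alternate signs, differentiate u down to 0, integrate dv up.

x**4*sin(x) - 4*x**3*sin(x) + 4*x**3*cos(x) - 8*x**2*sin(x) - 12*x**2*cos(x) + 23*x*sin(x) - 16*x*cos(x) + 15*sin(x) + 23*cos(x) + C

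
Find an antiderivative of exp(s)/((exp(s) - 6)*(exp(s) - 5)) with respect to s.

log(exp(s) - 6) - log(exp(s) - 5) + C

Let u = e^s, du = e^s ds.
The integral becomes ∫ du/((u-6)(u-5)); decompose into partial fractions.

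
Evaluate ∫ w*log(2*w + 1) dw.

w**2*log(2*w + 1)/2 - w**2/4 + w/4 - log(2*w + 1)/8 + C

Use integration by parts with u = log(2*w + 1), dv = w dw.
Then du = 2/(2*w + 1) dw and v = w**2/2.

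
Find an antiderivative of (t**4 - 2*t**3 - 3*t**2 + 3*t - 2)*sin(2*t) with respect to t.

Use integration by parts with u = t**4 - 2*t**3 - 3*t**2 + 3*t - 2, dv = sin(2*t) dt, so v = -cos(2*t)/2.
Apply parts 4 times (tabular method): alternate signs, differentiate u down to 0, integrate dv up.

-t**4*cos(2*t)/2 + t**3*sin(2*t) + t**3*cos(2*t) - 3*t**2*sin(2*t)/2 + 3*t**2*cos(2*t) - 3*t*sin(2*t) - 3*t*cos(2*t) + 3*sin(2*t)/2 - cos(2*t)/2 + C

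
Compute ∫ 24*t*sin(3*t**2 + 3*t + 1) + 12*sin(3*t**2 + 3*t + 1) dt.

Let u = 3*t**2 + 3*t + 1, so du = (6*t + 3) dt.
Rewriting, the integral becomes 4·∫ sin(u) du = 4·-cos(u).
Substituting back, u = 3*t**2 + 3*t + 1.

-4*cos(3*t**2 + 3*t + 1) + C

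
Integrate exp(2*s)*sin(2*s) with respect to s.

Let I denote the integral. Integrate by parts with u = sin(2*s), dv = exp(2*s) ds, so v = exp(2*s)/2: I = exp(2*s)*sin(2*s)/2 − ∫ exp(2*s)*cos(2*s) ds.
Apply parts again with u = cos(2*s), dv = exp(2*s) ds: ∫ exp(2*s)*cos(2*s) ds = exp(2*s)*cos(2*s)/2 + I. Substituting back brings back I: I = exp(2*s)*sin(2*s)/2 - exp(2*s)*cos(2*s)/2 − I.
Solving for I: (1 + 1)·I equals the remaining terms, so I = (1/2)·(exp(2*s)*sin(2*s)/2 - exp(2*s)*cos(2*s)/2).

exp(2*s)*sin(2*s)/4 - exp(2*s)*cos(2*s)/4 + C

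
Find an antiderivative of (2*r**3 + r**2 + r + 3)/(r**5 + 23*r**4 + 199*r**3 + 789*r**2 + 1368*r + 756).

log(r + 1)/300 + 5*log(r + 3)/8 + 652*log(r + 6)/25 - 641*log(r + 7)/24 + 133/(5*r + 30) + C

Factor the denominator: (r + 1)*(r + 3)*(r + 6)**2*(r + 7).
Partial-fraction decomposition: -641/(24*(r + 7)) + 652/(25*(r + 6)) - 133/(5*(r + 6)**2) + 5/(8*(r + 3)) + 1/(300*(r + 1)).
Integrate each term; A/(r−a) gives A·log|r−a|; A/(r−a)² gives −A/(r−a).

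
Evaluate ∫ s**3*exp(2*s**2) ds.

Let u = s², du = 2s ds; rewrite as (1/2)∫ u^1·exp(2u) du.
Now integrate by parts 1 time.

(2*s**2 - 1)*exp(2*s**2)/8 + C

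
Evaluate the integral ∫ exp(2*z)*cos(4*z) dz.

Let I denote the integral. Integrate by parts with u = cos(4*z), dv = exp(2*z) dz, so v = exp(2*z)/2: I = exp(2*z)*cos(4*z)/2 + 2·∫ exp(2*z)*sin(4*z) dz.
Apply parts again with u = sin(4*z), dv = exp(2*z) dz: ∫ exp(2*z)*sin(4*z) dz = exp(2*z)*sin(4*z)/2 − 2·I. Substituting back brings back I: I = exp(2*z)*sin(4*z) + exp(2*z)*cos(4*z)/2 − 4·I.
Solving for I: (1 + 4)·I equals the remaining terms, so I = (1/5)·(exp(2*z)*sin(4*z) + exp(2*z)*cos(4*z)/2).

exp(2*z)*sin(4*z)/5 + exp(2*z)*cos(4*z)/10 + C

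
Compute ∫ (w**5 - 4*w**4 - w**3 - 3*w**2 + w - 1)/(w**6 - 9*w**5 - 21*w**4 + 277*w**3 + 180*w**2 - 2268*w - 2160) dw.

-123839*log(w - 6)/396900 + 143*log(w - 5)/144 + log(w + 1)/196 - 571*log(w + 3)/1296 + 679*log(w + 4)/900 - 2273/(630*w - 3780) + C

Factor the denominator: (w - 6)**2*(w - 5)*(w + 1)*(w + 3)*(w + 4).
Partial-fraction decomposition: 679/(900*(w + 4)) - 571/(1296*(w + 3)) + 1/(196*(w + 1)) + 143/(144*(w - 5)) - 123839/(396900*(w - 6)) + 2273/(630*(w - 6)**2).
Integrate each term; A/(w−a) gives A·log|w−a|; A/(w−a)² gives −A/(w−a).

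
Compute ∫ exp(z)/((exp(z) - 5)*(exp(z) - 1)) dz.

log(exp(z) - 5)/4 - log(exp(z) - 1)/4 + C

Let u = e^z, du = e^z dz.
The integral becomes ∫ du/((u-5)(u-1)); decompose into partial fractions.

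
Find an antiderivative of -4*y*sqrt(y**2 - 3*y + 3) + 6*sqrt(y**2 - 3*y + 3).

Let u = y**2 - 3*y + 3, so du = (2*y - 3) dy.
Rewriting, the integral becomes -2·∫ √u du = -2·(2/3)u^(3/2).
Substituting back, u = y**2 - 3*y + 3.

-4*(y**2 - 3*y + 3)**(3/2)/3 + C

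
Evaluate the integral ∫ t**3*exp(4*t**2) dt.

Let u = t², du = 2t dt; rewrite as (1/2)∫ u^1·exp(4u) du.
Now integrate by parts 1 time.

(4*t**2 - 1)*exp(4*t**2)/32 + C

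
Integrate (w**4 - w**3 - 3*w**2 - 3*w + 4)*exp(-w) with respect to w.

(-w**4 - 3*w**3 - 6*w**2 - 9*w - 13)*exp(-w) + C

Use integration by parts with u = w**4 - w**3 - 3*w**2 - 3*w + 4, dv = exp(-w) dw, so v = -exp(-w).
Apply parts 4 times (tabular method): alternate signs, differentiate u down to 0, integrate dv up.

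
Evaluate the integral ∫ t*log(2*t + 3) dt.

t**2*log(2*t + 3)/2 - t**2/4 + 3*t/4 - 9*log(2*t + 3)/8 + C

Use integration by parts with u = log(2*t + 3), dv = t dt.
Then du = 2/(2*t + 3) dt and v = t**2/2.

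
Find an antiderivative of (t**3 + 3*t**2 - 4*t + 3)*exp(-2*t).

Use integration by parts with u = t**3 + 3*t**2 - 4*t + 3, dv = exp(-2*t) dt, so v = -exp(-2*t)/2.
Apply parts 3 times (tabular method): alternate signs, differentiate u down to 0, integrate dv up.

(-4*t**3 - 18*t**2 - 2*t - 13)*exp(-2*t)/8 + C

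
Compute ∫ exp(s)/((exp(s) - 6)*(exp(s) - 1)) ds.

Let u = e^s, du = e^s ds.
The integral becomes ∫ du/((u-6)(u-1)); decompose into partial fractions.

log(exp(s) - 6)/5 - log(exp(s) - 1)/5 + C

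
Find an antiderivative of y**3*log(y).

y**4*log(y)/4 - y**4/16 + C

Use integration by parts with u = log(y), dv = y**3 dy.
Then du = 1/y dy and v = y**4/4.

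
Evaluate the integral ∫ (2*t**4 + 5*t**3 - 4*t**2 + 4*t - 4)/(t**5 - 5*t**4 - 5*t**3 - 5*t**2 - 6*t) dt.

2*log(t)/3 + 1774*log(t - 6)/777 - 15*log(t + 1)/14 + 9*log(t**2 + 1)/148 + 17*atan(t)/74 + C

Factor the denominator: t*(t - 6)*(t + 1)*(t**2 + 1).
Partial-fraction decomposition: (9*t + 17)/(74*(t**2 + 1)) - 15/(14*(t + 1)) + 1774/(777*(t - 6)) + 2/(3*t).
Integrate each term; A/(t−a) gives A·log|t−a|; the (Bt+D)/(t²+p²) term gives a log and an atan.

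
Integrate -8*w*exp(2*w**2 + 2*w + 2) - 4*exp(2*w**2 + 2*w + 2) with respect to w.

-2*exp(2*w**2 + 2*w + 2) + C

Let u = 2*w**2 + 2*w + 2, so du = (4*w + 2) dw.
Rewriting, the integral becomes -2·∫ e^u du = -2·e^u.
Substituting back, u = 2*w**2 + 2*w + 2.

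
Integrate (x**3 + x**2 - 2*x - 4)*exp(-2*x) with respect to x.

(-4*x**3 - 10*x**2 - 2*x + 15)*exp(-2*x)/8 + C

Use integration by parts with u = x**3 + x**2 - 2*x - 4, dv = exp(-2*x) dx, so v = -exp(-2*x)/2.
Apply parts 3 times (tabular method): alternate signs, differentiate u down to 0, integrate dv up.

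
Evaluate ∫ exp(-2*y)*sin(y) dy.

-2*exp(-2*y)*sin(y)/5 - exp(-2*y)*cos(y)/5 + C

Let I denote the integral. Integrate by parts with u = sin(y), dv = exp(-2*y) dy, so v = -exp(-2*y)/2: I = -exp(-2*y)*sin(y)/2 + (1/2)·∫ exp(-2*y)*cos(y) dy.
Apply parts again with u = cos(y), dv = exp(-2*y) dy: ∫ exp(-2*y)*cos(y) dy = -exp(-2*y)*cos(y)/2 − (1/2)·I. Substituting back brings back I: I = -exp(-2*y)*sin(y)/2 - exp(-2*y)*cos(y)/4 − (1/4)·I.
Solving for I: (1 + 1/4)·I equals the remaining terms, so I = (4/5)·(-exp(-2*y)*sin(y)/2 - exp(-2*y)*cos(y)/4).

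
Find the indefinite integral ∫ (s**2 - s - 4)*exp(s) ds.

Use integration by parts with u = s**2 - s - 4, dv = exp(s) ds, so v = exp(s).
Apply parts 2 times (tabular method): alternate signs, differentiate u down to 0, integrate dv up.

(s**2 - 3*s - 1)*exp(s) + C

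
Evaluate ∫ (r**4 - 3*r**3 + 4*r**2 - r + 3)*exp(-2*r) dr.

(-4*r**4 + 4*r**3 - 10*r**2 - 6*r - 15)*exp(-2*r)/8 + C

Use integration by parts with u = r**4 - 3*r**3 + 4*r**2 - r + 3, dv = exp(-2*r) dr, so v = -exp(-2*r)/2.
Apply parts 4 times (tabular method): alternate signs, differentiate u down to 0, integrate dv up.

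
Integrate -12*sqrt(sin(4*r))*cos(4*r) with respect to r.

Let u = sin(4*r), so du = (4*cos(4*r)) dr.
Rewriting, the integral becomes -3·∫ √u du = -3·(2/3)u^(3/2).
Substituting back, u = sin(4*r).

-2*sin(4*r)**(3/2) + C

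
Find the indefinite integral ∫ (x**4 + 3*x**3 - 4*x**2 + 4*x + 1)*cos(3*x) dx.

Use integration by parts with u = x**4 + 3*x**3 - 4*x**2 + 4*x + 1, dv = cos(3*x) dx, so v = sin(3*x)/3.
Apply parts 4 times (tabular method): alternate signs, differentiate u down to 0, integrate dv up.

x**4*sin(3*x)/3 + x**3*sin(3*x) + 4*x**3*cos(3*x)/9 - 16*x**2*sin(3*x)/9 + x**2*cos(3*x) + 2*x*sin(3*x)/3 - 32*x*cos(3*x)/27 + 59*sin(3*x)/81 + 2*cos(3*x)/9 + C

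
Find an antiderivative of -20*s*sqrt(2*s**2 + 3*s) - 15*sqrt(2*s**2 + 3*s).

-10*(2*s**2 + 3*s)**(3/2)/3 + C

Let u = 2*s**2 + 3*s, so du = (4*s + 3) ds.
Rewriting, the integral becomes -5·∫ √u du = -5·(2/3)u^(3/2).
Substituting back, u = 2*s**2 + 3*s.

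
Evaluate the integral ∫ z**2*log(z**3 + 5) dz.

z**3*log(z**3 + 5)/3 - z**3/3 + 5*log(z**3 + 5)/3 + C

Let u = z**3 + 5, so du = (3*z**2) dz.
The integral becomes (1/3)·∫ log(u) du; integrate by parts with u′=log(u), dv′=du.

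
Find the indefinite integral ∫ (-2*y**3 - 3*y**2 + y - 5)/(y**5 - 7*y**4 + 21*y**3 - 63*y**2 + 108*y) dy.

Factor the denominator: y*(y - 4)*(y - 3)*(y**2 + 9).
Partial-fraction decomposition: (377*y + 633)/(1350*(y**2 + 9)) + 83/(54*(y - 3)) - 177/(100*(y - 4)) - 5/(108*y).
Integrate each term; A/(y−a) gives A·log|y−a|; the (By+D)/(y²+p²) term gives a log and an atan.

-5*log(y)/108 - 177*log(y - 4)/100 + 83*log(y - 3)/54 + 377*log(y**2 + 9)/2700 + 211*atan(y/3)/1350 + C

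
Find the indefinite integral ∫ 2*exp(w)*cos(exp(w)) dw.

Let u = exp(w), so du = (exp(w)) dw.
Rewriting, the integral becomes 2·∫ cos(u) du = 2·sin(u).
Substituting back, u = exp(w).

2*sin(exp(w)) + C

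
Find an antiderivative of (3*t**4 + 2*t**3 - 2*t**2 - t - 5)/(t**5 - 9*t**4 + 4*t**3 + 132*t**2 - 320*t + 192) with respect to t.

4237*log(t - 6)/400 - 285*log(t - 4)/32 + 49*log(t - 2)/48 + log(t - 1)/25 + 607*log(t + 4)/2400 + C

Factor the denominator: (t - 6)*(t - 4)*(t - 2)*(t - 1)*(t + 4).
Partial-fraction decomposition: 607/(2400*(t + 4)) + 1/(25*(t - 1)) + 49/(48*(t - 2)) - 285/(32*(t - 4)) + 4237/(400*(t - 6)).
Integrate each term: A/(t−a) contributes A·log|t−a|.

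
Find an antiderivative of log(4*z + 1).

z*log(4*z + 1) - z + log(4*z + 1)/4 + C

Use integration by parts with u = log(4*z + 1), dv = dz.
Then du = 4/(4*z + 1) dz and v = z.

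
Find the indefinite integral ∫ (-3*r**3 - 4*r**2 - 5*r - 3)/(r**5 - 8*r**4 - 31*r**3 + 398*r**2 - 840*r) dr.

log(r)/280 - 275*log(r - 6)/52 + 503*log(r - 5)/60 - 279*log(r - 4)/88 + 865*log(r + 7)/12012 + C

Factor the denominator: r*(r - 6)*(r - 5)*(r - 4)*(r + 7).
Partial-fraction decomposition: 865/(12012*(r + 7)) - 279/(88*(r - 4)) + 503/(60*(r - 5)) - 275/(52*(r - 6)) + 1/(280*r).
Integrate each term: A/(r−a) contributes A·log|r−a|.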